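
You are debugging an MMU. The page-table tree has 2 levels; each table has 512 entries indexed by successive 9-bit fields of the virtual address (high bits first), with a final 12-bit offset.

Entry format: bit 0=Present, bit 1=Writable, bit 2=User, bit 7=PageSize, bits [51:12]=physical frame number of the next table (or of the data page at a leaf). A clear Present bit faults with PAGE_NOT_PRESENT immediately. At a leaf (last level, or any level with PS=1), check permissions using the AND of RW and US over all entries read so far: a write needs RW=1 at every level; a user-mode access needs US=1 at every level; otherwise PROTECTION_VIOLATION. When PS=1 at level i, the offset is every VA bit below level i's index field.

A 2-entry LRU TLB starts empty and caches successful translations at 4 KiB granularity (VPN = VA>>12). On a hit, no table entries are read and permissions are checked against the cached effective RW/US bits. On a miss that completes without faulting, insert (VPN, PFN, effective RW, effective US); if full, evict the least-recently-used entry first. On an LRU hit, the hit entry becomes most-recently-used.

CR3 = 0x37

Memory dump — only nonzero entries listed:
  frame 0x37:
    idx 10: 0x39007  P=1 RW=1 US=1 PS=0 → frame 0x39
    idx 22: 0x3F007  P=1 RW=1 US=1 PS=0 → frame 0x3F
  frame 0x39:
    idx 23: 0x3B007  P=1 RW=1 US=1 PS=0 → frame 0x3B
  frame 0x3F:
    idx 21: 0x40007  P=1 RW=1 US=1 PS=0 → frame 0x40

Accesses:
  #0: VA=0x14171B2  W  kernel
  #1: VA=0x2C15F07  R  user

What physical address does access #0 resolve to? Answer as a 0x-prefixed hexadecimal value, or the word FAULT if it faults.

Per-access translation:
#0 VA=0x14171B2 (w,kernel):
  lvl0: tbl 0x37, slot 10 ⇒ 0x39007 (P1/RW1/US1/PS0)
  lvl1: tbl 0x39, slot 23 ⇒ 0x3B007 (P1/RW1/US1/PS0)
  → PA=0x3B1B2  (2 entries read)
#1 VA=0x2C15F07 (r,user):
  lvl0: tbl 0x37, slot 22 ⇒ 0x3F007 (P1/RW1/US1/PS0)
  lvl1: tbl 0x3F, slot 21 ⇒ 0x40007 (P1/RW1/US1/PS0)
  → PA=0x40F07  (2 entries read)

Access #0 PA: 0x3B1B2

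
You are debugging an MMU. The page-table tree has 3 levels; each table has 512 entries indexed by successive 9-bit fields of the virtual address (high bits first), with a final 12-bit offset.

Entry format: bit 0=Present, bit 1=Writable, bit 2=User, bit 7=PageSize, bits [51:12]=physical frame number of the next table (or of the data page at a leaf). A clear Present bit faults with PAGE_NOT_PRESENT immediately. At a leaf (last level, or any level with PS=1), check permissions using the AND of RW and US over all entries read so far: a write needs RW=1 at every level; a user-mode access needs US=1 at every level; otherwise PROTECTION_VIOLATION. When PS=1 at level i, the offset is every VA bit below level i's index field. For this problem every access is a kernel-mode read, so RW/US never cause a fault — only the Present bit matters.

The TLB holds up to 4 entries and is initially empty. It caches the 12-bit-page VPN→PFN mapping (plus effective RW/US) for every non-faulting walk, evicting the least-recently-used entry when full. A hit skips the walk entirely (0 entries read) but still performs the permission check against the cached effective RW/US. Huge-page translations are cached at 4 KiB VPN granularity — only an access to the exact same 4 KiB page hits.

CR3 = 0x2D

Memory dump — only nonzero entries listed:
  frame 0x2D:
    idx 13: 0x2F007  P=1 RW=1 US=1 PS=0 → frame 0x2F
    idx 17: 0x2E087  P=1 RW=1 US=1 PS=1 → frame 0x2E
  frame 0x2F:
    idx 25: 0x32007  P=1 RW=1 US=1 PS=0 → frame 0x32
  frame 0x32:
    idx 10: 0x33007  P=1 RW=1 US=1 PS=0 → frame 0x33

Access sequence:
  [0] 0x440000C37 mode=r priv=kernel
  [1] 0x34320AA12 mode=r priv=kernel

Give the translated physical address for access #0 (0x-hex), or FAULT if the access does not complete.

Walk each access:
#0 VA=0x440000C37 (r,kernel):
  [0] read 0x2D idx=17: raw=0x2E087 flags P=1 W=1 U=1 S=1
  ⇒ phys 0x2EC37 (huge @L0)  [1 reads]
#1 VA=0x34320AA12 (r,kernel):
  [0] read 0x2D idx=13: raw=0x2F007 flags P=1 W=1 U=1 S=0
  [1] read 0x2F idx=25: raw=0x32007 flags P=1 W=1 U=1 S=0
  [2] read 0x32 idx=10: raw=0x33007 flags P=1 W=1 U=1 S=0
  ⇒ phys 0x33A12  [3 reads]

Access #0 PA: 0x2EC37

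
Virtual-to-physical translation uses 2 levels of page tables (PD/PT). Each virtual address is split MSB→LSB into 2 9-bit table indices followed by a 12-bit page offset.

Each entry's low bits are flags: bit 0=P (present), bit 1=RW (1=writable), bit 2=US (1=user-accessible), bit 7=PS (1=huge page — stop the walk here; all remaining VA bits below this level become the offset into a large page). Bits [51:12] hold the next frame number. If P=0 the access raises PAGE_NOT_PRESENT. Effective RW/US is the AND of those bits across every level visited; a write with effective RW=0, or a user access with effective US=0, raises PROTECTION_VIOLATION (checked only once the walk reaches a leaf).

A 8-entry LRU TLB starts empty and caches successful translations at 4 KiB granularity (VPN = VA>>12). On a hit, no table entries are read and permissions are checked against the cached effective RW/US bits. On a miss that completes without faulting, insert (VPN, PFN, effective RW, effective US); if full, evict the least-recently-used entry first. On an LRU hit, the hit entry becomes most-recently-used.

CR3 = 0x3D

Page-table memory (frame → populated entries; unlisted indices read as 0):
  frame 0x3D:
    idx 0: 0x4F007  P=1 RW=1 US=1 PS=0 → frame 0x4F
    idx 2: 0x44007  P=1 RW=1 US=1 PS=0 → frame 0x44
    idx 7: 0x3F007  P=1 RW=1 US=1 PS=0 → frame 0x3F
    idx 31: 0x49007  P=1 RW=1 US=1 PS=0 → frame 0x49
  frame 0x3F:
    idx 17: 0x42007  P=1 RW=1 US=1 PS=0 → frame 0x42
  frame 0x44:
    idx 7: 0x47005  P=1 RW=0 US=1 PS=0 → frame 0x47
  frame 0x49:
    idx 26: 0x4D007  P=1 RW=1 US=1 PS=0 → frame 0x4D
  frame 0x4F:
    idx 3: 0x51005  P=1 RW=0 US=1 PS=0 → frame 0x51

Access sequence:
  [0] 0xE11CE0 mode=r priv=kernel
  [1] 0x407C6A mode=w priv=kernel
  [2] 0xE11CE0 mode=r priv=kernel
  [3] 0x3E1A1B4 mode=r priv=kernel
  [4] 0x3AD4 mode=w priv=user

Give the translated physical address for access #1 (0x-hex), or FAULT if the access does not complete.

Trace:
#0 VA=0xE11CE0 (r,kernel):
  L0 @0x3D[7] → 0x3F007  P=1,RW=1,US=1,PS=0
  L1 @0x3F[17] → 0x42007  P=1,RW=1,US=1,PS=0
  ✓ 0x42CE0  — 2 lookups
#1 VA=0x407C6A (w,kernel):
  L0 @0x3D[2] → 0x44007  P=1,RW=1,US=1,PS=0
  L1 @0x44[7] → 0x47005  P=1,RW=0,US=1,PS=0
  ✗ PROTECTION_VIOLATION  [2 reads]
#2 VA=0xE11CE0 (r,kernel):
  TLB hit vpn=0xE11 → PA=0x42CE0
#3 VA=0x3E1A1B4 (r,kernel):
  L0 @0x3D[31] → 0x49007  P=1,RW=1,US=1,PS=0
  L1 @0x49[26] → 0x4D007  P=1,RW=1,US=1,PS=0
  ✓ 0x4D1B4  — 2 lookups
#4 VA=0x3AD4 (w,user):
  L0 @0x3D[0] → 0x4F007  P=1,RW=1,US=1,PS=0
  L1 @0x4F[3] → 0x51005  P=1,RW=0,US=1,PS=0
  ✗ PROTECTION_VIOLATION  [2 reads]

Access #1 PA: FAULT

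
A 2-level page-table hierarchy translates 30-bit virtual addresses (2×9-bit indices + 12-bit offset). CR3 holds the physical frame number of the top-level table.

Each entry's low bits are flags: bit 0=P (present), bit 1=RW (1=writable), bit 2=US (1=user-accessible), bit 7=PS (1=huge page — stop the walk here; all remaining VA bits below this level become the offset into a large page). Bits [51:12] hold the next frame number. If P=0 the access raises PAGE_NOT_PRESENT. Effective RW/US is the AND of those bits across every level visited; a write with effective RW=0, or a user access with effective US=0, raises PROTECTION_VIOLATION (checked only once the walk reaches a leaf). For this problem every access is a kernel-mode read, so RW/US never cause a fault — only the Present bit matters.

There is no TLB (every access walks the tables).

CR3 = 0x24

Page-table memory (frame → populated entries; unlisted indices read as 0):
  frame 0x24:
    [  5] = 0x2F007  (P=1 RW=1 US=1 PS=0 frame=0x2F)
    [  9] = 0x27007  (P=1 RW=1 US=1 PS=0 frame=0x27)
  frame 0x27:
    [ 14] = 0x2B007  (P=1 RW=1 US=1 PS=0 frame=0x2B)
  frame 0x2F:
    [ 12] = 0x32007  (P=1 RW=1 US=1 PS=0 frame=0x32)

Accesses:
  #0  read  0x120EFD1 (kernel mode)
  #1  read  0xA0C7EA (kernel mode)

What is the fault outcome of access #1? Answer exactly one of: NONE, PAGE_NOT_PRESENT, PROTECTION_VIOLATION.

Trace:
#0 VA=0x120EFD1 (r,kernel):
  [0] read 0x24 idx=9: raw=0x27007 flags P=1 W=1 U=1 S=0
  [1] read 0x27 idx=14: raw=0x2B007 flags P=1 W=1 U=1 S=0
  ⇒ phys 0x2BFD1  [2 reads]
#1 VA=0xA0C7EA (r,kernel):
  [0] read 0x24 idx=5: raw=0x2F007 flags P=1 W=1 U=1 S=0
  [1] read 0x2F idx=12: raw=0x32007 flags P=1 W=1 U=1 S=0
  ⇒ phys 0x327EA  [2 reads]

Access #1 fault: NONE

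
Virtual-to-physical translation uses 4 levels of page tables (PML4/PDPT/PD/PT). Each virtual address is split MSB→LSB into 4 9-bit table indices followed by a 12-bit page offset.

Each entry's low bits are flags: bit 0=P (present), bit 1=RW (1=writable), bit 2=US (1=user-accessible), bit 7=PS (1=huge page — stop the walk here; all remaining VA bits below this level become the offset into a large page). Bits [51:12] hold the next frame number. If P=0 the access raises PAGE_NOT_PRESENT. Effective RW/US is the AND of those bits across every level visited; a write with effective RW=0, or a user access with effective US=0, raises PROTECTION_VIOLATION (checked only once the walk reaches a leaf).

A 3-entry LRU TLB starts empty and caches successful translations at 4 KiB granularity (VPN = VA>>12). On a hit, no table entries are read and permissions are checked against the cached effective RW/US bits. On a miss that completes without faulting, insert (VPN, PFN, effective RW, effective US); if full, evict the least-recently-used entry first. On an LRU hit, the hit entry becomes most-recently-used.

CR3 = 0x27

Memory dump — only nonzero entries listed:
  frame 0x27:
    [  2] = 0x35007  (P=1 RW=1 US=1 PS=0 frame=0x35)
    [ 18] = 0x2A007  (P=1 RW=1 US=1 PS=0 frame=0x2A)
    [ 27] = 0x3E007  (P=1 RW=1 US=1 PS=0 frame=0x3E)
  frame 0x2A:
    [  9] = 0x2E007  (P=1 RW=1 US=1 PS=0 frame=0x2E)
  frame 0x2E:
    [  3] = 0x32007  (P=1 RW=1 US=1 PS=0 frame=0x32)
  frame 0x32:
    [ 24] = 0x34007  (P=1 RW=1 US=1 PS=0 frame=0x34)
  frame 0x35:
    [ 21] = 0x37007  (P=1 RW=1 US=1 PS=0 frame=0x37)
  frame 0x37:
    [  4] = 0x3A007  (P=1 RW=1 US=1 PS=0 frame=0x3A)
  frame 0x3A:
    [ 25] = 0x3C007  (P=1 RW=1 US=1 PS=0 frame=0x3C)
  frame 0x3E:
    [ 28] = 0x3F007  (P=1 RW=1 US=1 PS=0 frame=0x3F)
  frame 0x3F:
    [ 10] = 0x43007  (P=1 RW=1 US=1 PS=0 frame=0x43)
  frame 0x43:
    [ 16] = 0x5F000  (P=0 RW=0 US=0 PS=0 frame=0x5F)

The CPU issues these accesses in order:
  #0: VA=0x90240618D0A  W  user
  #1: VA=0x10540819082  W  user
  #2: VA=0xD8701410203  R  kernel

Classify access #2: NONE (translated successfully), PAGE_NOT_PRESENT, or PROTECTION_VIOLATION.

Per-access translation:
#0 VA=0x90240618D0A (w,user):
  L0 @0x27[18] → 0x2A007  P=1,RW=1,US=1,PS=0
  L1 @0x2A[9] → 0x2E007  P=1,RW=1,US=1,PS=0
  L2 @0x2E[3] → 0x32007  P=1,RW=1,US=1,PS=0
  L3 @0x32[24] → 0x34007  P=1,RW=1,US=1,PS=0
  ⇒ phys 0x34D0A  [4 reads]
#1 VA=0x10540819082 (w,user):
  L0 @0x27[2] → 0x35007  P=1,RW=1,US=1,PS=0
  L1 @0x35[21] → 0x37007  P=1,RW=1,US=1,PS=0
  L2 @0x37[4] → 0x3A007  P=1,RW=1,US=1,PS=0
  L3 @0x3A[25] → 0x3C007  P=1,RW=1,US=1,PS=0
  ⇒ phys 0x3C082  [4 reads]
#2 VA=0xD8701410203 (r,kernel):
  L0 @0x27[27] → 0x3E007  P=1,RW=1,US=1,PS=0
  L1 @0x3E[28] → 0x3F007  P=1,RW=1,US=1,PS=0
  L2 @0x3F[10] → 0x43007  P=1,RW=1,US=1,PS=0
  L3 @0x43[16] → 0x5F000  P=0,RW=0,US=0,PS=0
  → PAGE_NOT_PRESENT  (4 entries read)

Access #2 fault: PAGE_NOT_PRESENT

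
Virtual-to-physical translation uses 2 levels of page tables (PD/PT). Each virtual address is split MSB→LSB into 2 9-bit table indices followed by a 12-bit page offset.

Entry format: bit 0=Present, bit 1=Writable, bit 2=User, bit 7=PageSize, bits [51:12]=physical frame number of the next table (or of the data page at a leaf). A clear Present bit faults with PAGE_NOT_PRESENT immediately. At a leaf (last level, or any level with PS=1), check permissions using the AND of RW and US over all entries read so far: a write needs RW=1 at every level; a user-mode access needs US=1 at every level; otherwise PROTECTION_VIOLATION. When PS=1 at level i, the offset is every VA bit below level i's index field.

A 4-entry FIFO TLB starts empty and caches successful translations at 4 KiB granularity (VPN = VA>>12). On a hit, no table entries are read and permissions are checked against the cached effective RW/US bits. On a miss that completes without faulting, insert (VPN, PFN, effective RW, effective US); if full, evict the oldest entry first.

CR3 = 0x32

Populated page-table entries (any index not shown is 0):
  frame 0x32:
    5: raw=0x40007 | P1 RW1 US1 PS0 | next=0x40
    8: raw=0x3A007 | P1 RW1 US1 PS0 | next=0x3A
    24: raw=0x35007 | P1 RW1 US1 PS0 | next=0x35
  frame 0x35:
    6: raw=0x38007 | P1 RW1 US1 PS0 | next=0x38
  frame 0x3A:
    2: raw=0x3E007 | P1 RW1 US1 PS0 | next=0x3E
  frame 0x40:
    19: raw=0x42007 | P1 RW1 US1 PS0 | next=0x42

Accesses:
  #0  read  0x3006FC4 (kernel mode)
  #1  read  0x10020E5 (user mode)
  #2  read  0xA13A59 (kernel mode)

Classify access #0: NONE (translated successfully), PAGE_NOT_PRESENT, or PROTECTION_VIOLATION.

Per-access translation:
#0 VA=0x3006FC4 (r,kernel):
  [0] read 0x32 idx=24: raw=0x35007 flags P=1 W=1 U=1 S=0
  [1] read 0x35 idx=6: raw=0x38007 flags P=1 W=1 U=1 S=0
  → PA=0x38FC4  (2 entries read)
#1 VA=0x10020E5 (r,user):
  [0] read 0x32 idx=8: raw=0x3A007 flags P=1 W=1 U=1 S=0
  [1] read 0x3A idx=2: raw=0x3E007 flags P=1 W=1 U=1 S=0
  → PA=0x3E0E5  (2 entries read)
#2 VA=0xA13A59 (r,kernel):
  [0] read 0x32 idx=5: raw=0x40007 flags P=1 W=1 U=1 S=0
  [1] read 0x40 idx=19: raw=0x42007 flags P=1 W=1 U=1 S=0
  → PA=0x42A59  (2 entries read)

Access #0 fault: NONE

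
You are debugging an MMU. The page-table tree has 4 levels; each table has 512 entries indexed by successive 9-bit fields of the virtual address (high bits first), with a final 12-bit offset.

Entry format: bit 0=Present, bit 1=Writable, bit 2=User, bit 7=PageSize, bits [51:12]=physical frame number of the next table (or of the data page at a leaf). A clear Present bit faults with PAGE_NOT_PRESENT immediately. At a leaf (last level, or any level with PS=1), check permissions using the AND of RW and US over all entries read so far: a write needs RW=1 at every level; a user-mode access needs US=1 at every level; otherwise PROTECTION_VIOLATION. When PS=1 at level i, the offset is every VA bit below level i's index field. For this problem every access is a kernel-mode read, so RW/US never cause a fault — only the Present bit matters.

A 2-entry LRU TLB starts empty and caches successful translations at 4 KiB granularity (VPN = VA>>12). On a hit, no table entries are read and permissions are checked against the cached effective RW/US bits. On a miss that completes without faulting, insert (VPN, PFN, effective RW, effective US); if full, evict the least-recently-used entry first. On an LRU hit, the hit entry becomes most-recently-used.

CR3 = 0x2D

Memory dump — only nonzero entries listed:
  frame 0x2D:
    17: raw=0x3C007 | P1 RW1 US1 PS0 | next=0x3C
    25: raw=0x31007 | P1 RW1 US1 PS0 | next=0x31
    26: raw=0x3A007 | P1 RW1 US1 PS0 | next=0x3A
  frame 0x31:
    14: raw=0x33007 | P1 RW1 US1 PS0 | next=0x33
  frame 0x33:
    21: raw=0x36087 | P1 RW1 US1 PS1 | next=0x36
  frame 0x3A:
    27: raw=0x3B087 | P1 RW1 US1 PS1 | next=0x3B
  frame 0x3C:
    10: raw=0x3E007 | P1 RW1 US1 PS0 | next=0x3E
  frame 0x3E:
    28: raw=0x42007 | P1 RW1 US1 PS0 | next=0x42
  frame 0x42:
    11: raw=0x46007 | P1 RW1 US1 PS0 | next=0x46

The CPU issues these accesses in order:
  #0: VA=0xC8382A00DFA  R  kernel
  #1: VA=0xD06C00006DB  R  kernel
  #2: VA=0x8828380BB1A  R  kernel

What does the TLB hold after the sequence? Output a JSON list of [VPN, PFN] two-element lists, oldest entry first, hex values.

Trace:
#0 VA=0xC8382A00DFA (r,kernel):
  lvl0: tbl 0x2D, slot 25 ⇒ 0x31007 (P1/RW1/US1/PS0)
  lvl1: tbl 0x31, slot 14 ⇒ 0x33007 (P1/RW1/US1/PS0)
  lvl2: tbl 0x33, slot 21 ⇒ 0x36087 (P1/RW1/US1/PS1)
  ⇒ phys 0x36DFA (huge @L2)  [3 reads]
#1 VA=0xD06C00006DB (r,kernel):
  lvl0: tbl 0x2D, slot 26 ⇒ 0x3A007 (P1/RW1/US1/PS0)
  lvl1: tbl 0x3A, slot 27 ⇒ 0x3B087 (P1/RW1/US1/PS1)
  ⇒ phys 0x3B6DB (huge @L1)  [2 reads]
#2 VA=0x8828380BB1A (r,kernel):
  lvl0: tbl 0x2D, slot 17 ⇒ 0x3C007 (P1/RW1/US1/PS0)
  lvl1: tbl 0x3C, slot 10 ⇒ 0x3E007 (P1/RW1/US1/PS0)
  lvl2: tbl 0x3E, slot 28 ⇒ 0x42007 (P1/RW1/US1/PS0)
  lvl3: tbl 0x42, slot 11 ⇒ 0x46007 (P1/RW1/US1/PS0)
  ⇒ phys 0x46B1A  [4 reads]

TLB: [["0xD06C0000", "0x3B"], ["0x8828380B", "0x46"]]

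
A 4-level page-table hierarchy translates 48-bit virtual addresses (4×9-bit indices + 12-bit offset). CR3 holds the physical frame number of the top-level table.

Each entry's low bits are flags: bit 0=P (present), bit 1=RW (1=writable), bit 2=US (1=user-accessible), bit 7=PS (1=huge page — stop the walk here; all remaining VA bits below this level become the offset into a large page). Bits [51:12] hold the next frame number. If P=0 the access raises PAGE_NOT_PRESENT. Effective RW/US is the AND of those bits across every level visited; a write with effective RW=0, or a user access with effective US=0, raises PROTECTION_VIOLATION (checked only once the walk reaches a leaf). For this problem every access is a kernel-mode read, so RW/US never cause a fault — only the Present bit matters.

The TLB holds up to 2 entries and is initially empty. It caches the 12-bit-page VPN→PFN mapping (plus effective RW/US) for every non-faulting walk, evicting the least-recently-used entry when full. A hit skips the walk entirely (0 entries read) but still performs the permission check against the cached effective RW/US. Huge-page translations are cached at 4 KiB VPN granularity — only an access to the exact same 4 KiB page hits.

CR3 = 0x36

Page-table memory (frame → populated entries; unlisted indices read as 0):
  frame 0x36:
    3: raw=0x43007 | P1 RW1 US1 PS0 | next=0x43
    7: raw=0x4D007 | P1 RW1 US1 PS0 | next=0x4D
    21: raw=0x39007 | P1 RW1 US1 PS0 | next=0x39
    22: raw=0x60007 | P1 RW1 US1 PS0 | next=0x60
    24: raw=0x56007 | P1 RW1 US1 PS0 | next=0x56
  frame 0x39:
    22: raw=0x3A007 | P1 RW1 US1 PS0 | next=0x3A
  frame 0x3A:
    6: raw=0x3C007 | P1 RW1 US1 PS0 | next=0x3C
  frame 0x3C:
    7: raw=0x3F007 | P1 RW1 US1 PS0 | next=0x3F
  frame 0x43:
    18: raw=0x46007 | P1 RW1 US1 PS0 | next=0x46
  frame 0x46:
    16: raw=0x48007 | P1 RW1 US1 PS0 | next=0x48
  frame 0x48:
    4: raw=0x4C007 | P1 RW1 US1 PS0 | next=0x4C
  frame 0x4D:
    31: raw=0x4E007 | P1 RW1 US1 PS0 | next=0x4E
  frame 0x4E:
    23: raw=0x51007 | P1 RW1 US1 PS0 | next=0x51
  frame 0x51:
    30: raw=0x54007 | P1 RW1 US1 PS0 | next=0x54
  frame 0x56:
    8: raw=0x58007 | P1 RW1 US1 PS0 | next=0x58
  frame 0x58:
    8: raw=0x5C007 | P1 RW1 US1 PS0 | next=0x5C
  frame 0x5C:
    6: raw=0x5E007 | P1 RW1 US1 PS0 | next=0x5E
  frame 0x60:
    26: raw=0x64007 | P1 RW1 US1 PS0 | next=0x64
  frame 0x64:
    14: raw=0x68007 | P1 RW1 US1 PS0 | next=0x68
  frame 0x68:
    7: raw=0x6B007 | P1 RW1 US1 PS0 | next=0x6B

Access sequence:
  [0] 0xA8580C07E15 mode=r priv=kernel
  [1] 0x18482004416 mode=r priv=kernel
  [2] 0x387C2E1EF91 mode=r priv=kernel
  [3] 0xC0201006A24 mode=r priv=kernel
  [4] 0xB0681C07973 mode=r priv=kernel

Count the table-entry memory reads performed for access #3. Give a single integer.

Walk each access:
#0 VA=0xA8580C07E15 (r,kernel):
  [0] read 0x36 idx=21: raw=0x39007 flags P=1 W=1 U=1 S=0
  [1] read 0x39 idx=22: raw=0x3A007 flags P=1 W=1 U=1 S=0
  [2] read 0x3A idx=6: raw=0x3C007 flags P=1 W=1 U=1 S=0
  [3] read 0x3C idx=7: raw=0x3F007 flags P=1 W=1 U=1 S=0
  ✓ 0x3FE15  — 4 lookups
#1 VA=0x18482004416 (r,kernel):
  [0] read 0x36 idx=3: raw=0x43007 flags P=1 W=1 U=1 S=0
  [1] read 0x43 idx=18: raw=0x46007 flags P=1 W=1 U=1 S=0
  [2] read 0x46 idx=16: raw=0x48007 flags P=1 W=1 U=1 S=0
  [3] read 0x48 idx=4: raw=0x4C007 flags P=1 W=1 U=1 S=0
  ✓ 0x4C416  — 4 lookups
#2 VA=0x387C2E1EF91 (r,kernel):
  [0] read 0x36 idx=7: raw=0x4D007 flags P=1 W=1 U=1 S=0
  [1] read 0x4D idx=31: raw=0x4E007 flags P=1 W=1 U=1 S=0
  [2] read 0x4E idx=23: raw=0x51007 flags P=1 W=1 U=1 S=0
  [3] read 0x51 idx=30: raw=0x54007 flags P=1 W=1 U=1 S=0
  ✓ 0x54F91  — 4 lookups
#3 VA=0xC0201006A24 (r,kernel):
  [0] read 0x36 idx=24: raw=0x56007 flags P=1 W=1 U=1 S=0
  [1] read 0x56 idx=8: raw=0x58007 flags P=1 W=1 U=1 S=0
  [2] read 0x58 idx=8: raw=0x5C007 flags P=1 W=1 U=1 S=0
  [3] read 0x5C idx=6: raw=0x5E007 flags P=1 W=1 U=1 S=0
  ✓ 0x5EA24  — 4 lookups
#4 VA=0xB0681C07973 (r,kernel):
  [0] read 0x36 idx=22: raw=0x60007 flags P=1 W=1 U=1 S=0
  [1] read 0x60 idx=26: raw=0x64007 flags P=1 W=1 U=1 S=0
  [2] read 0x64 idx=14: raw=0x68007 flags P=1 W=1 U=1 S=0
  [3] read 0x68 idx=7: raw=0x6B007 flags P=1 W=1 U=1 S=0
  ✓ 0x6B973  — 4 lookups

Entries read for #3: 4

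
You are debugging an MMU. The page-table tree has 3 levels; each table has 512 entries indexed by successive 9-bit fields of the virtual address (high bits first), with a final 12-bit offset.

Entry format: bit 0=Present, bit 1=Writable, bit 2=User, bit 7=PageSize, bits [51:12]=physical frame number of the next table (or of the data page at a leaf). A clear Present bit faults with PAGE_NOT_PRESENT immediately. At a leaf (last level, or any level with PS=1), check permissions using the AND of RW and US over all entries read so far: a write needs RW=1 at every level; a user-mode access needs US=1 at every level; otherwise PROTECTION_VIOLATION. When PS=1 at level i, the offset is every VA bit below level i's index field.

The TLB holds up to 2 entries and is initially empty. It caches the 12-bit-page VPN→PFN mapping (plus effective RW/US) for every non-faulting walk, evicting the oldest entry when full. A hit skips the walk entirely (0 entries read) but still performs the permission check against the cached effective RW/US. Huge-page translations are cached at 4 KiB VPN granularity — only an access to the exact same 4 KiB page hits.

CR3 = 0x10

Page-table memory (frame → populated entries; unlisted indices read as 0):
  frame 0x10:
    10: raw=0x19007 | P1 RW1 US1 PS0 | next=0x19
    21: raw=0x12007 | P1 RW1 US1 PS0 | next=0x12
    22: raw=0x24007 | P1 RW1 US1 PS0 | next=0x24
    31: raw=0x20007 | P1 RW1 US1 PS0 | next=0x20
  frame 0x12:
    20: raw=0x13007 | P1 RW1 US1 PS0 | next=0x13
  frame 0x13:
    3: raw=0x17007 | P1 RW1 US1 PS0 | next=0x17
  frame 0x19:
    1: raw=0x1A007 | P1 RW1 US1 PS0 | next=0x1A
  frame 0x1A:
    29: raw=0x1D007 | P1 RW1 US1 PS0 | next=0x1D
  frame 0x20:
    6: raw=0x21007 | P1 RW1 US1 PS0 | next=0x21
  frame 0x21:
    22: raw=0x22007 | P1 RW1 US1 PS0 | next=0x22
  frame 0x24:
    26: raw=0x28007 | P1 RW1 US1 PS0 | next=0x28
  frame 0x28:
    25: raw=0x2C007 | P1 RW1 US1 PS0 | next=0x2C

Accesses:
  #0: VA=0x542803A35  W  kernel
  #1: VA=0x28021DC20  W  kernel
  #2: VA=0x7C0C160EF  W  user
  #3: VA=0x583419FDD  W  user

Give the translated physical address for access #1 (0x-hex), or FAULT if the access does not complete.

Trace:
#0 VA=0x542803A35 (w,kernel):
  L0 @0x10[21] → 0x12007  P=1,RW=1,US=1,PS=0
  L1 @0x12[20] → 0x13007  P=1,RW=1,US=1,PS=0
  L2 @0x13[3] → 0x17007  P=1,RW=1,US=1,PS=0
  ⇒ phys 0x17A35  [3 reads]
#1 VA=0x28021DC20 (w,kernel):
  L0 @0x10[10] → 0x19007  P=1,RW=1,US=1,PS=0
  L1 @0x19[1] → 0x1A007  P=1,RW=1,US=1,PS=0
  L2 @0x1A[29] → 0x1D007  P=1,RW=1,US=1,PS=0
  ⇒ phys 0x1DC20  [3 reads]
#2 VA=0x7C0C160EF (w,user):
  L0 @0x10[31] → 0x20007  P=1,RW=1,US=1,PS=0
  L1 @0x20[6] → 0x21007  P=1,RW=1,US=1,PS=0
  L2 @0x21[22] → 0x22007  P=1,RW=1,US=1,PS=0
  ⇒ phys 0x220EF  [3 reads]
#3 VA=0x583419FDD (w,user):
  L0 @0x10[22] → 0x24007  P=1,RW=1,US=1,PS=0
  L1 @0x24[26] → 0x28007  P=1,RW=1,US=1,PS=0
  L2 @0x28[25] → 0x2C007  P=1,RW=1,US=1,PS=0
  ⇒ phys 0x2CFDD  [3 reads]

Access #1 PA: 0x1DC20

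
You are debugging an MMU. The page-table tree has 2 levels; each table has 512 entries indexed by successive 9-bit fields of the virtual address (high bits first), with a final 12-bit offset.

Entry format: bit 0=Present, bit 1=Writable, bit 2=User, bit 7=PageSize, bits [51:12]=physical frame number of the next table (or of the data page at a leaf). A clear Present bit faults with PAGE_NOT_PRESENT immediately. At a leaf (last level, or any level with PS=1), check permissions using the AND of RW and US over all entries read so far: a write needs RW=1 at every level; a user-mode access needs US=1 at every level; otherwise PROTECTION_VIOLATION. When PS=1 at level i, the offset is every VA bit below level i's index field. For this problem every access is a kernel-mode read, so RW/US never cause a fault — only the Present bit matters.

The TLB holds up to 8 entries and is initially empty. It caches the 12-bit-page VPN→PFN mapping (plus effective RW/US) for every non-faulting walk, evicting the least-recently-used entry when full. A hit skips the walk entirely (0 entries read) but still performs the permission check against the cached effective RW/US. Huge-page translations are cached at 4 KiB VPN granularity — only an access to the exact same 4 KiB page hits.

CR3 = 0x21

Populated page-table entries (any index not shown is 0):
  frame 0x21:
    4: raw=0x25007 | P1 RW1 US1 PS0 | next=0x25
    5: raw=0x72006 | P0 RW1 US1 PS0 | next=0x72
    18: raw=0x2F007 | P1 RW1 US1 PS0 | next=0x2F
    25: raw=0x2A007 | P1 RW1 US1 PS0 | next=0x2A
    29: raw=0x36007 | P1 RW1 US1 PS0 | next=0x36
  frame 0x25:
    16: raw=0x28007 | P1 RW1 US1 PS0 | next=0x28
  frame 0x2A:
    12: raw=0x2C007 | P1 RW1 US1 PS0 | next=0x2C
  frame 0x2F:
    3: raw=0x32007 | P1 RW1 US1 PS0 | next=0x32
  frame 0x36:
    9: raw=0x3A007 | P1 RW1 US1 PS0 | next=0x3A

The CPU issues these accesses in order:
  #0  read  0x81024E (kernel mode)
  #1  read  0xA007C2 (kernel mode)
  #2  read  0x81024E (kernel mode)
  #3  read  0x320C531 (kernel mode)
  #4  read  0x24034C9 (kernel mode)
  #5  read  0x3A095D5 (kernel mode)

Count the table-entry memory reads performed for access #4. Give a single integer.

Walk each access:
#0 VA=0x81024E (r,kernel):
  lvl0: tbl 0x21, slot 4 ⇒ 0x25007 (P1/RW1/US1/PS0)
  lvl1: tbl 0x25, slot 16 ⇒ 0x28007 (P1/RW1/US1/PS0)
  ✓ 0x2824E  — 2 lookups
#1 VA=0xA007C2 (r,kernel):
  lvl0: tbl 0x21, slot 5 ⇒ 0x72006 (P0/RW1/US1/PS0)
  → PAGE_NOT_PRESENT  (1 entries read)
#2 VA=0x81024E (r,kernel):
  TLB hit vpn=0x810 → PA=0x2824E
#3 VA=0x320C531 (r,kernel):
  lvl0: tbl 0x21, slot 25 ⇒ 0x2A007 (P1/RW1/US1/PS0)
  lvl1: tbl 0x2A, slot 12 ⇒ 0x2C007 (P1/RW1/US1/PS0)
  ✓ 0x2C531  — 2 lookups
#4 VA=0x24034C9 (r,kernel):
  lvl0: tbl 0x21, slot 18 ⇒ 0x2F007 (P1/RW1/US1/PS0)
  lvl1: tbl 0x2F, slot 3 ⇒ 0x32007 (P1/RW1/US1/PS0)
  ✓ 0x324C9  — 2 lookups
#5 VA=0x3A095D5 (r,kernel):
  lvl0: tbl 0x21, slot 29 ⇒ 0x36007 (P1/RW1/US1/PS0)
  lvl1: tbl 0x36, slot 9 ⇒ 0x3A007 (P1/RW1/US1/PS0)
  ✓ 0x3A5D5  — 2 lookups

Entries read for #4: 2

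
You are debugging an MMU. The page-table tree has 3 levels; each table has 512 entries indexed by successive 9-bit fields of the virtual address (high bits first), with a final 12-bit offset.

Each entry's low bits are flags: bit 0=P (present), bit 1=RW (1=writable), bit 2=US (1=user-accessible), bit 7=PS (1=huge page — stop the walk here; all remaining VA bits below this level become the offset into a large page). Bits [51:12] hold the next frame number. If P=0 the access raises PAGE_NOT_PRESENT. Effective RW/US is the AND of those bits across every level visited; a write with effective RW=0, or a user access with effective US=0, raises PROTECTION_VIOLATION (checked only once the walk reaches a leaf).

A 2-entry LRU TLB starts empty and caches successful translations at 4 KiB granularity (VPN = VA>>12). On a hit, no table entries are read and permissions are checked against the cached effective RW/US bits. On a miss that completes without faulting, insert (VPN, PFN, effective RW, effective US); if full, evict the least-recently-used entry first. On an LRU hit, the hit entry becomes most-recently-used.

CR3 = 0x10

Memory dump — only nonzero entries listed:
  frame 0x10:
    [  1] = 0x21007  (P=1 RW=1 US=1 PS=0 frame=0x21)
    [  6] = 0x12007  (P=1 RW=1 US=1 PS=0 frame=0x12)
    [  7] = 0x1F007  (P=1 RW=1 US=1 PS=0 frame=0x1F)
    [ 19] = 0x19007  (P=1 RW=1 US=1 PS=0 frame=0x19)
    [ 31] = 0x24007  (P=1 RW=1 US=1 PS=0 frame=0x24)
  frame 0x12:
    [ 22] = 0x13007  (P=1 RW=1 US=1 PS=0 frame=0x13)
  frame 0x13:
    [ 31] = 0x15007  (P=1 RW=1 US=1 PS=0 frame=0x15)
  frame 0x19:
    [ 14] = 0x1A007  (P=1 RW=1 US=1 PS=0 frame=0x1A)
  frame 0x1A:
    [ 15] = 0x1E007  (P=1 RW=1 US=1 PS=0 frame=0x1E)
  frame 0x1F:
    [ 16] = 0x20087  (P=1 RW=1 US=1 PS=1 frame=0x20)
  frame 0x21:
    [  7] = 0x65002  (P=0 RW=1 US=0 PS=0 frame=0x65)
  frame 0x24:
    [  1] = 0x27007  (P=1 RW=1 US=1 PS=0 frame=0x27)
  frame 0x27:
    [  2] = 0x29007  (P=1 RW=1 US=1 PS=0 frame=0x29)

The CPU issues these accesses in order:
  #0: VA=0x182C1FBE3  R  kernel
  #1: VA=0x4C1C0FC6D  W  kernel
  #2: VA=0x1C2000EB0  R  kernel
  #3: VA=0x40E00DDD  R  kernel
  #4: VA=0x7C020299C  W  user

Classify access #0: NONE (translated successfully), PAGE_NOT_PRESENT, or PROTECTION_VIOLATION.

Per-access translation:
#0 VA=0x182C1FBE3 (r,kernel):
  lvl0: tbl 0x10, slot 6 ⇒ 0x12007 (P1/RW1/US1/PS0)
  lvl1: tbl 0x12, slot 22 ⇒ 0x13007 (P1/RW1/US1/PS0)
  lvl2: tbl 0x13, slot 31 ⇒ 0x15007 (P1/RW1/US1/PS0)
  ✓ 0x15BE3  — 3 lookups
#1 VA=0x4C1C0FC6D (w,kernel):
  lvl0: tbl 0x10, slot 19 ⇒ 0x19007 (P1/RW1/US1/PS0)
  lvl1: tbl 0x19, slot 14 ⇒ 0x1A007 (P1/RW1/US1/PS0)
  lvl2: tbl 0x1A, slot 15 ⇒ 0x1E007 (P1/RW1/US1/PS0)
  ✓ 0x1EC6D  — 3 lookups
#2 VA=0x1C2000EB0 (r,kernel):
  lvl0: tbl 0x10, slot 7 ⇒ 0x1F007 (P1/RW1/US1/PS0)
  lvl1: tbl 0x1F, slot 16 ⇒ 0x20087 (P1/RW1/US1/PS1)
  ✓ 0x20EB0 (huge @L1)  — 2 lookups
#3 VA=0x40E00DDD (r,kernel):
  lvl0: tbl 0x10, slot 1 ⇒ 0x21007 (P1/RW1/US1/PS0)
  lvl1: tbl 0x21, slot 7 ⇒ 0x65002 (P0/RW1/US0/PS0)
  ⇒ fault: PAGE_NOT_PRESENT  — 2 lookups
#4 VA=0x7C020299C (w,user):
  lvl0: tbl 0x10, slot 31 ⇒ 0x24007 (P1/RW1/US1/PS0)
  lvl1: tbl 0x24, slot 1 ⇒ 0x27007 (P1/RW1/US1/PS0)
  lvl2: tbl 0x27, slot 2 ⇒ 0x29007 (P1/RW1/US1/PS0)
  ✓ 0x2999C  — 3 lookups

Access #0 fault: NONE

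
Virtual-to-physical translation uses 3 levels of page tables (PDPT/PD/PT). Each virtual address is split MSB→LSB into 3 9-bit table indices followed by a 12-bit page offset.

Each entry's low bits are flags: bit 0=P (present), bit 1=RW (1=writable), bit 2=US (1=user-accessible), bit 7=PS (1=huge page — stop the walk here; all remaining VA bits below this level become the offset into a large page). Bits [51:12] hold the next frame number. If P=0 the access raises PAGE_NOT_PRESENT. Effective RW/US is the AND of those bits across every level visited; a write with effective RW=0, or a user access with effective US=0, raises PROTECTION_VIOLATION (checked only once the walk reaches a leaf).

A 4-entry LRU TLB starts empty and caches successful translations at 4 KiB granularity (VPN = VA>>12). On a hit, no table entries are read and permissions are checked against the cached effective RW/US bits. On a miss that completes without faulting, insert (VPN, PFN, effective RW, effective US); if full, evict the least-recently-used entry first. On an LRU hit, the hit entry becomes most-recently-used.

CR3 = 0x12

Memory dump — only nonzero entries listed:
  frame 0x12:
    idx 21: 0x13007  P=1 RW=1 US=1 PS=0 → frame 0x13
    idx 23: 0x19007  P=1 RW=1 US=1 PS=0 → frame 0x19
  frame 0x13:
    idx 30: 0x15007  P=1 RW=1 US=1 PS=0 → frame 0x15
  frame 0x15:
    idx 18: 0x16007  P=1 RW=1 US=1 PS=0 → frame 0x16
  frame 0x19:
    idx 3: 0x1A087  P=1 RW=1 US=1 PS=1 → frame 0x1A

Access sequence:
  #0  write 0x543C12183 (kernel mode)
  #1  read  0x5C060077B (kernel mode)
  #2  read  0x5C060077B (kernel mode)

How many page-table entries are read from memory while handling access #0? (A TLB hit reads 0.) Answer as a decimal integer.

Walk each access:
#0 VA=0x543C12183 (w,kernel):
  L0: frame=0x12 idx=21 entry=0x13007 [P=1 RW=1 US=1 PS=0]
  L1: frame=0x13 idx=30 entry=0x15007 [P=1 RW=1 US=1 PS=0]
  L2: frame=0x15 idx=18 entry=0x16007 [P=1 RW=1 US=1 PS=0]
  → PA=0x16183  (3 entries read)
#1 VA=0x5C060077B (r,kernel):
  L0: frame=0x12 idx=23 entry=0x19007 [P=1 RW=1 US=1 PS=0]
  L1: frame=0x19 idx=3 entry=0x1A087 [P=1 RW=1 US=1 PS=1]
  → PA=0x1A77B (huge @L1)  (2 entries read)
#2 VA=0x5C060077B (r,kernel):
  TLB hit vpn=0x5C0600 → PA=0x1A77B

Entries read for #0: 3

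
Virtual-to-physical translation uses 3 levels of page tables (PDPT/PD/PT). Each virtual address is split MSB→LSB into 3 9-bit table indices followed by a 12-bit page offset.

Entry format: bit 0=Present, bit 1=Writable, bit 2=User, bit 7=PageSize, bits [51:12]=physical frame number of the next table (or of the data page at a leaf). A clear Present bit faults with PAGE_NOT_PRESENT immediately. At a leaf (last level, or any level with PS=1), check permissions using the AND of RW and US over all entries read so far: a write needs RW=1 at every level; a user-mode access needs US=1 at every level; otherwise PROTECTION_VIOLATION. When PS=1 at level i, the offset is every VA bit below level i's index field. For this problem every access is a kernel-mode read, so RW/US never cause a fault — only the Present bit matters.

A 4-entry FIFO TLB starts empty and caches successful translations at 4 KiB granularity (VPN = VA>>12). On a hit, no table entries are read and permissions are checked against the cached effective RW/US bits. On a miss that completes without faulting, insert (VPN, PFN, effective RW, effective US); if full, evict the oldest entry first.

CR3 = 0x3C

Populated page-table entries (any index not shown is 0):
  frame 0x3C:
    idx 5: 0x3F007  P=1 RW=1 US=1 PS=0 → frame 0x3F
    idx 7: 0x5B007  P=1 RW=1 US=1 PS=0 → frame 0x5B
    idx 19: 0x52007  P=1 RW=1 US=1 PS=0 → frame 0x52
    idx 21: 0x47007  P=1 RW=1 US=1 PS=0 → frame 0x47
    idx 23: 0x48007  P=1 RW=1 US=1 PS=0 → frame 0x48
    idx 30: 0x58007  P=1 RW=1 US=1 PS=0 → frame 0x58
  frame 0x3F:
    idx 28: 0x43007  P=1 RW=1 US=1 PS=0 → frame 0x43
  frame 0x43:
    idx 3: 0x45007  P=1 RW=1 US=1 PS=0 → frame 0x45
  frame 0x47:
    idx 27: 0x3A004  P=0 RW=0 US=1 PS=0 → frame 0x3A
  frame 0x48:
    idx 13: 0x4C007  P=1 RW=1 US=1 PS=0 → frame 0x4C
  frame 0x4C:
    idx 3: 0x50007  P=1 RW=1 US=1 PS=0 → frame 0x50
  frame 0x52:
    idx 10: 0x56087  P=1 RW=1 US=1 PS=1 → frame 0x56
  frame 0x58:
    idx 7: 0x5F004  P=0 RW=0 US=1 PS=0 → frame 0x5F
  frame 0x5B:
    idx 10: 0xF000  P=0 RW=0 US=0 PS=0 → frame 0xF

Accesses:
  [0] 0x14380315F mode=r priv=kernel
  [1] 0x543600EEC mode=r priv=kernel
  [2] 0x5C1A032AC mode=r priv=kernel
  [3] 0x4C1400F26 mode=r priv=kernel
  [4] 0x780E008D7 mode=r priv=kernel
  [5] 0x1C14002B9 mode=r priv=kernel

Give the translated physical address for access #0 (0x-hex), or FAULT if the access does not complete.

Walk each access:
#0 VA=0x14380315F (r,kernel):
  L0: frame=0x3C idx=5 entry=0x3F007 [P=1 RW=1 US=1 PS=0]
  L1: frame=0x3F idx=28 entry=0x43007 [P=1 RW=1 US=1 PS=0]
  L2: frame=0x43 idx=3 entry=0x45007 [P=1 RW=1 US=1 PS=0]
  ✓ 0x4515F  — 3 lookups
#1 VA=0x543600EEC (r,kernel):
  L0: frame=0x3C idx=21 entry=0x47007 [P=1 RW=1 US=1 PS=0]
  L1: frame=0x47 idx=27 entry=0x3A004 [P=0 RW=0 US=1 PS=0]
  ⇒ fault: PAGE_NOT_PRESENT  — 2 lookups
#2 VA=0x5C1A032AC (r,kernel):
  L0: frame=0x3C idx=23 entry=0x48007 [P=1 RW=1 US=1 PS=0]
  L1: frame=0x48 idx=13 entry=0x4C007 [P=1 RW=1 US=1 PS=0]
  L2: frame=0x4C idx=3 entry=0x50007 [P=1 RW=1 US=1 PS=0]
  ✓ 0x502AC  — 3 lookups
#3 VA=0x4C1400F26 (r,kernel):
  L0: frame=0x3C idx=19 entry=0x52007 [P=1 RW=1 US=1 PS=0]
  L1: frame=0x52 idx=10 entry=0x56087 [P=1 RW=1 US=1 PS=1]
  ✓ 0x56F26 (huge @L1)  — 2 lookups
#4 VA=0x780E008D7 (r,kernel):
  L0: frame=0x3C idx=30 entry=0x58007 [P=1 RW=1 US=1 PS=0]
  L1: frame=0x58 idx=7 entry=0x5F004 [P=0 RW=0 US=1 PS=0]
  ⇒ fault: PAGE_NOT_PRESENT  — 2 lookups
#5 VA=0x1C14002B9 (r,kernel):
  L0: frame=0x3C idx=7 entry=0x5B007 [P=1 RW=1 US=1 PS=0]
  L1: frame=0x5B idx=10 entry=0xF000 [P=0 RW=0 US=0 PS=0]
  ⇒ fault: PAGE_NOT_PRESENT  — 2 lookups

Access #0 PA: 0x4515F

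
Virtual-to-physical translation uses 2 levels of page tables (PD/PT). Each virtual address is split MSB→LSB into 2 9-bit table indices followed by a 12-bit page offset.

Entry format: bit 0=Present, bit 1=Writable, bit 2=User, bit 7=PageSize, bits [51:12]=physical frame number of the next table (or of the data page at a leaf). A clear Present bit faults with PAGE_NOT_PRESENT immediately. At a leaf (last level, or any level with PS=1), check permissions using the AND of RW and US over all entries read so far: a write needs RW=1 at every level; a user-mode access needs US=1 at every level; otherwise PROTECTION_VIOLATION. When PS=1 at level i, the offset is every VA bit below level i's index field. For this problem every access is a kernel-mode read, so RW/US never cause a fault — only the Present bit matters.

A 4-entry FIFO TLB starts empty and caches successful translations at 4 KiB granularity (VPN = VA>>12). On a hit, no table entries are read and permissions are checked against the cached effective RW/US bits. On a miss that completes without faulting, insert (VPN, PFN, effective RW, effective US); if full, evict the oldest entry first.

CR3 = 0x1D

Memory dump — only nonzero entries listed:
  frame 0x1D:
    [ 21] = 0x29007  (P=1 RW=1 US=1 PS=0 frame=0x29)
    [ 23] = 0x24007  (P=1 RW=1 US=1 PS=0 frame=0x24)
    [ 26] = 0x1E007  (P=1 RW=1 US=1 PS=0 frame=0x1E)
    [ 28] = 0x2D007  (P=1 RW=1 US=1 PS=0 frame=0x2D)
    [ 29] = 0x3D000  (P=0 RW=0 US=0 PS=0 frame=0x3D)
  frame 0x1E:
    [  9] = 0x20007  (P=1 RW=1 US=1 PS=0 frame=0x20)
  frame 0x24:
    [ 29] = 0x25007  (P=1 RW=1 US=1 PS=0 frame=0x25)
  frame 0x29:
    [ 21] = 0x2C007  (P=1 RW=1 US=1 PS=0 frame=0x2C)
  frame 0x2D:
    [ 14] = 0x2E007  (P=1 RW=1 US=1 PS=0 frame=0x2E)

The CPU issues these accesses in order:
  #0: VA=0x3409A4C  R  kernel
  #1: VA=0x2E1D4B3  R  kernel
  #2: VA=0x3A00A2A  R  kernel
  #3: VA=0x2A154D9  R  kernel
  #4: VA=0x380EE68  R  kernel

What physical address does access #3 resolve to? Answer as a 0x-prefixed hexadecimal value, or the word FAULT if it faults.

Per-access translation:
#0 VA=0x3409A4C (r,kernel):
  L0 @0x1D[26] → 0x1E007  P=1,RW=1,US=1,PS=0
  L1 @0x1E[9] → 0x20007  P=1,RW=1,US=1,PS=0
  ⇒ phys 0x20A4C  [2 reads]
#1 VA=0x2E1D4B3 (r,kernel):
  L0 @0x1D[23] → 0x24007  P=1,RW=1,US=1,PS=0
  L1 @0x24[29] → 0x25007  P=1,RW=1,US=1,PS=0
  ⇒ phys 0x254B3  [2 reads]
#2 VA=0x3A00A2A (r,kernel):
  L0 @0x1D[29] → 0x3D000  P=0,RW=0,US=0,PS=0
  ✗ PAGE_NOT_PRESENT  [1 reads]
#3 VA=0x2A154D9 (r,kernel):
  L0 @0x1D[21] → 0x29007  P=1,RW=1,US=1,PS=0
  L1 @0x29[21] → 0x2C007  P=1,RW=1,US=1,PS=0
  ⇒ phys 0x2C4D9  [2 reads]
#4 VA=0x380EE68 (r,kernel):
  L0 @0x1D[28] → 0x2D007  P=1,RW=1,US=1,PS=0
  L1 @0x2D[14] → 0x2E007  P=1,RW=1,US=1,PS=0
  ⇒ phys 0x2EE68  [2 reads]

Access #3 PA: 0x2C4D9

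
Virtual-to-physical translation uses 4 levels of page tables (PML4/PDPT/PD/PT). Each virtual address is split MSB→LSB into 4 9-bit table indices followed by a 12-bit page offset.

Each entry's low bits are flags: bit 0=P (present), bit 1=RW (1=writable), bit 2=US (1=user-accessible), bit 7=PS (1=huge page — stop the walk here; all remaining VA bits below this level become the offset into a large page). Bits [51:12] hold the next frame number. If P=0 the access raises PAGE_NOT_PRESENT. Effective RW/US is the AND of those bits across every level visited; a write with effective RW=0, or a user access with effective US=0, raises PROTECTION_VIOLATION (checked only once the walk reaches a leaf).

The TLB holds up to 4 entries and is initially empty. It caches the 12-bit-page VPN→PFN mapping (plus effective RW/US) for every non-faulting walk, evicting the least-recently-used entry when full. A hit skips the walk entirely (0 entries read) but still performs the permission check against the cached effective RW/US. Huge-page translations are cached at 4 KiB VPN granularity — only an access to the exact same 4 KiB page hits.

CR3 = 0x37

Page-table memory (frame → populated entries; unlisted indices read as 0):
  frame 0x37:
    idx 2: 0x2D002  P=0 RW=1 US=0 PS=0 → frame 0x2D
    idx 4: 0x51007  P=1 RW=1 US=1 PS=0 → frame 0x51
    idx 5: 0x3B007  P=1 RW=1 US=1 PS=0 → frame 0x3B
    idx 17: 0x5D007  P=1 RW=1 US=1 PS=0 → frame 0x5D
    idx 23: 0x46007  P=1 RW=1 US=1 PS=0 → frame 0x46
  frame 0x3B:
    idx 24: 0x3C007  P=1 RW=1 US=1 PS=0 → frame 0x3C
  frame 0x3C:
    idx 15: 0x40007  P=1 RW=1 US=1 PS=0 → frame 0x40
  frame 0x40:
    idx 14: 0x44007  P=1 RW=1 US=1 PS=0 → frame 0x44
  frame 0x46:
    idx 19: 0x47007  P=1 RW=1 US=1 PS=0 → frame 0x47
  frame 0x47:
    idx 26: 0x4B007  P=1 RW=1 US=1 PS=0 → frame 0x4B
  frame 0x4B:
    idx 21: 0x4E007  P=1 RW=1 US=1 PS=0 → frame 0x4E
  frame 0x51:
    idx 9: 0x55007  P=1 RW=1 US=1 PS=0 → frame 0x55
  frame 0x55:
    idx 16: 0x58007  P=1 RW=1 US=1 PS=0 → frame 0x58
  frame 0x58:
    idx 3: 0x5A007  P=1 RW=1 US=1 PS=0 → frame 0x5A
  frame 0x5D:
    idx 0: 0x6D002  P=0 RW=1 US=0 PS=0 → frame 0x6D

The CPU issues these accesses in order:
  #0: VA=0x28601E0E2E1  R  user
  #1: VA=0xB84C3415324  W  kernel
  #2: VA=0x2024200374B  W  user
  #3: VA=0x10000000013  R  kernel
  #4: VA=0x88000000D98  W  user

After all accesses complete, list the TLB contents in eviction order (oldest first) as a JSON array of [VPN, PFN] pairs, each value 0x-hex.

Walk each access:
#0 VA=0x28601E0E2E1 (r,user):
  lvl0: tbl 0x37, slot 5 ⇒ 0x3B007 (P1/RW1/US1/PS0)
  lvl1: tbl 0x3B, slot 24 ⇒ 0x3C007 (P1/RW1/US1/PS0)
  lvl2: tbl 0x3C, slot 15 ⇒ 0x40007 (P1/RW1/US1/PS0)
  lvl3: tbl 0x40, slot 14 ⇒ 0x44007 (P1/RW1/US1/PS0)
  ⇒ phys 0x442E1  [4 reads]
#1 VA=0xB84C3415324 (w,kernel):
  lvl0: tbl 0x37, slot 23 ⇒ 0x46007 (P1/RW1/US1/PS0)
  lvl1: tbl 0x46, slot 19 ⇒ 0x47007 (P1/RW1/US1/PS0)
  lvl2: tbl 0x47, slot 26 ⇒ 0x4B007 (P1/RW1/US1/PS0)
  lvl3: tbl 0x4B, slot 21 ⇒ 0x4E007 (P1/RW1/US1/PS0)
  ⇒ phys 0x4E324  [4 reads]
#2 VA=0x2024200374B (w,user):
  lvl0: tbl 0x37, slot 4 ⇒ 0x51007 (P1/RW1/US1/PS0)
  lvl1: tbl 0x51, slot 9 ⇒ 0x55007 (P1/RW1/US1/PS0)
  lvl2: tbl 0x55, slot 16 ⇒ 0x58007 (P1/RW1/US1/PS0)
  lvl3: tbl 0x58, slot 3 ⇒ 0x5A007 (P1/RW1/US1/PS0)
  ⇒ phys 0x5A74B  [4 reads]
#3 VA=0x10000000013 (r,kernel):
  lvl0: tbl 0x37, slot 2 ⇒ 0x2D002 (P0/RW1/US0/PS0)
  ⇒ fault: PAGE_NOT_PRESENT  — 1 lookups
#4 VA=0x88000000D98 (w,user):
  lvl0: tbl 0x37, slot 17 ⇒ 0x5D007 (P1/RW1/US1/PS0)
  lvl1: tbl 0x5D, slot 0 ⇒ 0x6D002 (P0/RW1/US0/PS0)
  ⇒ fault: PAGE_NOT_PRESENT  — 2 lookups

TLB: [["0x28601E0E", "0x44"], ["0xB84C3415", "0x4E"], ["0x20242003", "0x5A"]]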